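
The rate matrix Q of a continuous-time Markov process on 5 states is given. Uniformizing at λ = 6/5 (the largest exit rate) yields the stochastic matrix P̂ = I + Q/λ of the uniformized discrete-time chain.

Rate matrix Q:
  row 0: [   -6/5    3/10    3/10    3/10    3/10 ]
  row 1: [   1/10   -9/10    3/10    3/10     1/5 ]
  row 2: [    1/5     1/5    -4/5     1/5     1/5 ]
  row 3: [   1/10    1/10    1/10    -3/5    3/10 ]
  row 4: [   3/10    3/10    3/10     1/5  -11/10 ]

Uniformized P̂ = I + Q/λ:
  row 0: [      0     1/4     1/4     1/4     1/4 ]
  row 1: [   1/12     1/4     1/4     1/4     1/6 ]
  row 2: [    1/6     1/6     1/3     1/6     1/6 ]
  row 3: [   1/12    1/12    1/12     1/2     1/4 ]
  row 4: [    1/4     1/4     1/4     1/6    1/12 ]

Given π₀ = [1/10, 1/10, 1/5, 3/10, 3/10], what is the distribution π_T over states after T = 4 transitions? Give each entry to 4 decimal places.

t=0: π = [0.1000, 0.1000, 0.2000, 0.3000, 0.3000]
t=1: π = [0.1417, 0.1833, 0.2167, 0.2833, 0.1750]
t=2: π = [0.1188, 0.1847, 0.2208, 0.2882, 0.1875]
t=3: π = [0.1231, 0.1836, 0.2204, 0.2880, 0.1850]
t=4: π = [0.1223, 0.1836, 0.2204, 0.2882, 0.1855]

π = [0.1223, 0.1836, 0.2204, 0.2882, 0.1855]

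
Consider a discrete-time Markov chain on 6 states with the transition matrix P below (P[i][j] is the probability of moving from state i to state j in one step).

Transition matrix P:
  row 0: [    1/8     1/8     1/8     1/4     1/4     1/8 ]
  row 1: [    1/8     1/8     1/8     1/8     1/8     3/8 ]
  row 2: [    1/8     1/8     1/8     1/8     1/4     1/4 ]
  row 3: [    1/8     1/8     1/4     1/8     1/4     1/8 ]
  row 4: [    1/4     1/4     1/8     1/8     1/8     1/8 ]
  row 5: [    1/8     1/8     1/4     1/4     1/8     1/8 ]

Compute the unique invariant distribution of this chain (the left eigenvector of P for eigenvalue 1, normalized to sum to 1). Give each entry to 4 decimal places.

Balance equations π_j = Σ_i π_i·P[i][j]:
  π_0 = 1/8·π_0 + 1/8·π_1 + 1/8·π_2 + 1/8·π_3 + 1/4·π_4 + 1/8·π_5
  π_1 = 1/8·π_0 + 1/8·π_1 + 1/8·π_2 + 1/8·π_3 + 1/4·π_4 + 1/8·π_5
  π_2 = 1/8·π_0 + 1/8·π_1 + 1/8·π_2 + 1/4·π_3 + 1/8·π_4 + 1/4·π_5
  π_3 = 1/4·π_0 + 1/8·π_1 + 1/8·π_2 + 1/8·π_3 + 1/8·π_4 + 1/4·π_5
  π_4 = 1/4·π_0 + 1/8·π_1 + 1/4·π_2 + 1/4·π_3 + 1/8·π_4 + 1/8·π_5
  normalize: π_0 + π_1 + π_2 + π_3 + π_4 + π_5 = 1
Solving the linear system gives exactly π = [195/1316, 195/1316, 111/658, 219/1316, 61/329, 241/1316].

π = [0.1482, 0.1482, 0.1687, 0.1664, 0.1854, 0.1831]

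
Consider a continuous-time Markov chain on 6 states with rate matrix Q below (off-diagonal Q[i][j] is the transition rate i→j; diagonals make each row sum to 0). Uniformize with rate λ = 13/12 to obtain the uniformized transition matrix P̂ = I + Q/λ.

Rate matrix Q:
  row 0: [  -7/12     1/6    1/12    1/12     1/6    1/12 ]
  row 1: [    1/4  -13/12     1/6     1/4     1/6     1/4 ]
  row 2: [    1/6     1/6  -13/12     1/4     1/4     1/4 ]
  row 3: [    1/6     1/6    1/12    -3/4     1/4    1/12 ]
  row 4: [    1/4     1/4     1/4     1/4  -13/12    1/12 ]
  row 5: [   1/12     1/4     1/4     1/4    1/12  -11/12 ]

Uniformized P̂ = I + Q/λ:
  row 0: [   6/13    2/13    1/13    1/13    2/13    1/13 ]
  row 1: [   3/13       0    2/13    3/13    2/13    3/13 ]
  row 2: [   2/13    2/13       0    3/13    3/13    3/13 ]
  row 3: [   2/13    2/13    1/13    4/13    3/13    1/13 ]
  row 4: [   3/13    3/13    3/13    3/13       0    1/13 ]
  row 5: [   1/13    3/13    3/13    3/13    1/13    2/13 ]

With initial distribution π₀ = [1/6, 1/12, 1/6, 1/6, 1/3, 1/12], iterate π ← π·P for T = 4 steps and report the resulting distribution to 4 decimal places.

π = [0.2408, 0.1512, 0.1213, 0.2101, 0.1473, 0.1293]

t=0: π = [0.1667, 0.0833, 0.1667, 0.1667, 0.3333, 0.0833]
t=1: π = [0.2308, 0.1731, 0.1346, 0.2179, 0.1218, 0.1218]
t=2: π = [0.2382, 0.1460, 0.1174, 0.2120, 0.1529, 0.1336]
t=3: π = [0.2398, 0.1534, 0.1232, 0.2104, 0.1454, 0.1277]
t=4: π = [0.2408, 0.1512, 0.1213, 0.2101, 0.1473, 0.1293]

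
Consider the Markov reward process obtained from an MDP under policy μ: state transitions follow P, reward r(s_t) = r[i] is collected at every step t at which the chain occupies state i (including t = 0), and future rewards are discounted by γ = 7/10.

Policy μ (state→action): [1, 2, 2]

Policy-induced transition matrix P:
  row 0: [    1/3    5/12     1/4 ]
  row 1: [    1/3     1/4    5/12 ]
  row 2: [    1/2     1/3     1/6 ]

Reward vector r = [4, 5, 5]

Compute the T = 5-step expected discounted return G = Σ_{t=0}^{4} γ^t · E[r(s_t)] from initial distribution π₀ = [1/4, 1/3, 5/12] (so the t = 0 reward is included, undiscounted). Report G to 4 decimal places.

G = 12.9263

t=0: π = [0.2500, 0.3333, 0.4167], E[r] = 4.7500, γ^t·E[r] = 4.750000, running G = 4.750000
t=1: π = [0.4028, 0.3264, 0.2708], E[r] = 4.5972, γ^t·E[r] = 3.218056, running G = 7.968056
t=2: π = [0.3785, 0.3397, 0.2818], E[r] = 4.6215, γ^t·E[r] = 2.264549, running G = 10.232604
t=3: π = [0.3803, 0.3366, 0.2831], E[r] = 4.6197, γ^t·E[r] = 1.584555, running G = 11.817160
t=4: π = [0.3805, 0.3370, 0.2825], E[r] = 4.6195, γ^t·E[r] = 1.109137, running G = 12.926296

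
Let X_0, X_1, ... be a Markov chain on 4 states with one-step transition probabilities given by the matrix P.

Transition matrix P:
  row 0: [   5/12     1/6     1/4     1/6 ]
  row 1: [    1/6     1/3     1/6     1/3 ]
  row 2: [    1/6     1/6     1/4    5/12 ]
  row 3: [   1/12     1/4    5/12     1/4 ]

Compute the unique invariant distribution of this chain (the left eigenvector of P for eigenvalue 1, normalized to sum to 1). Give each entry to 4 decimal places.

Balance equations π_j = Σ_i π_i·P[i][j]:
  π_0 = 5/12·π_0 + 1/6·π_1 + 1/6·π_2 + 1/12·π_3
  π_1 = 1/6·π_0 + 1/3·π_1 + 1/6·π_2 + 1/4·π_3
  π_2 = 1/4·π_0 + 1/6·π_1 + 1/4·π_2 + 5/12·π_3
  normalize: π_0 + π_1 + π_2 + π_3 = 1
Solving the linear system gives exactly π = [78/413, 95/413, 116/413, 124/413].

π = [0.1889, 0.2300, 0.2809, 0.3002]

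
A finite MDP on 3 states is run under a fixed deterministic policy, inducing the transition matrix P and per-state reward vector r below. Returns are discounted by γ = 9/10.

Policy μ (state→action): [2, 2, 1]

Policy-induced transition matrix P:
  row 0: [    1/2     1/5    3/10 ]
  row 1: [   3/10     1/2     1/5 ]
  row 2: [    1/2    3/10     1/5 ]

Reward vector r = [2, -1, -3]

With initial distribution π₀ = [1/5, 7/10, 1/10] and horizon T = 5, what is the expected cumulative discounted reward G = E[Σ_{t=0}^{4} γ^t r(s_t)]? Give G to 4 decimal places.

G = -1.3654

t=0: π = [0.2000, 0.7000, 0.1000], E[r] = -0.6000, γ^t·E[r] = -0.600000, running G = -0.600000
t=1: π = [0.3600, 0.4200, 0.2200], E[r] = -0.3600, γ^t·E[r] = -0.324000, running G = -0.924000
t=2: π = [0.4160, 0.3480, 0.2360], E[r] = -0.2240, γ^t·E[r] = -0.181440, running G = -1.105440
t=3: π = [0.4304, 0.3280, 0.2416], E[r] = -0.1920, γ^t·E[r] = -0.139968, running G = -1.245408
t=4: π = [0.4344, 0.3226, 0.2430], E[r] = -0.1829, γ^t·E[r] = -0.119988, running G = -1.365396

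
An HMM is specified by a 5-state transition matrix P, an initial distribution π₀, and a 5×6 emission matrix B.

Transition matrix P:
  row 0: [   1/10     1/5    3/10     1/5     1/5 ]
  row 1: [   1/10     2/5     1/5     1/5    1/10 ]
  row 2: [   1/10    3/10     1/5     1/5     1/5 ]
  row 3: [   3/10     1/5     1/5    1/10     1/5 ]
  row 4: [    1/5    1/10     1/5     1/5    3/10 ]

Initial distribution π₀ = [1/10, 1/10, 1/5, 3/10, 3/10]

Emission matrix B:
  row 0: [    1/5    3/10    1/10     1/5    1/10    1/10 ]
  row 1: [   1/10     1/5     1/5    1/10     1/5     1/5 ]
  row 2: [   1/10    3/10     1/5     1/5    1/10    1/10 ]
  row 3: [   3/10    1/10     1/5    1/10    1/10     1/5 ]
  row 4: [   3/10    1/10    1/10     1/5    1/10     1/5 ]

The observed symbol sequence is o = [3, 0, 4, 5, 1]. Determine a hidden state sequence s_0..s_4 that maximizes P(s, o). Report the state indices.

path = [4, 3, 1, 1, 1]

t=0: δ = [2.000e-02, 1.000e-02, 4.000e-02, 3.000e-02, 6.000e-02]  (obs o_0=3)
t=1: δ = [2.400e-03, 1.200e-03, 1.200e-03, 3.600e-03, 5.400e-03]  ψ = [4, 2, 4, 4, 4]  (obs o_1=0)
t=2: δ = [1.080e-04, 1.440e-04, 1.080e-04, 1.080e-04, 1.620e-04]  ψ = [3, 3, 4, 4, 4]  (obs o_2=4)
t=3: δ = [3.240e-06, 1.152e-05, 3.240e-06, 6.480e-06, 9.720e-06]  ψ = [3, 1, 0, 4, 4]  (obs o_3=5)
t=4: δ = [5.832e-07, 9.216e-07, 6.912e-07, 2.304e-07, 2.916e-07]  ψ = [3, 1, 1, 1, 4]  (obs o_4=1)
backtrack: best end state = 1; path = [4, 3, 1, 1, 1]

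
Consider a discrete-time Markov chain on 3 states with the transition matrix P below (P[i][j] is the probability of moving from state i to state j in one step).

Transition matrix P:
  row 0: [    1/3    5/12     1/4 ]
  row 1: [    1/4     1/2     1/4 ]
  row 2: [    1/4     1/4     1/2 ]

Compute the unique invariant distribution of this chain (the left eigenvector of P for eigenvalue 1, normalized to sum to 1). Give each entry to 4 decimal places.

π = [0.2727, 0.3939, 0.3333]

Balance equations π_j = Σ_i π_i·P[i][j]:
  π_0 = 1/3·π_0 + 1/4·π_1 + 1/4·π_2
  π_1 = 5/12·π_0 + 1/2·π_1 + 1/4·π_2
  normalize: π_0 + π_1 + π_2 = 1
Solving the linear system gives exactly π = [3/11, 13/33, 1/3].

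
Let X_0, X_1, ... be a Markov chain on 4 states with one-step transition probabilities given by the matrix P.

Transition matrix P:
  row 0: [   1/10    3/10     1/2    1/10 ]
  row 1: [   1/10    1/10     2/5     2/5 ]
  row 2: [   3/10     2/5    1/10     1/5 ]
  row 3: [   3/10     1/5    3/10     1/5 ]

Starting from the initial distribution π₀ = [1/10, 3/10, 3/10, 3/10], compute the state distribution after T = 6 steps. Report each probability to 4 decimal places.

t=0: π = [0.1000, 0.3000, 0.3000, 0.3000]
t=1: π = [0.2200, 0.2400, 0.2900, 0.2500]
t=2: π = [0.2080, 0.2560, 0.3100, 0.2260]
t=3: π = [0.2072, 0.2572, 0.3052, 0.2304]
t=4: π = [0.2071, 0.2560, 0.3061, 0.2307]
t=5: π = [0.2074, 0.2563, 0.3058, 0.2305]
t=6: π = [0.2073, 0.2563, 0.3059, 0.2305]

π = [0.2073, 0.2563, 0.3059, 0.2305]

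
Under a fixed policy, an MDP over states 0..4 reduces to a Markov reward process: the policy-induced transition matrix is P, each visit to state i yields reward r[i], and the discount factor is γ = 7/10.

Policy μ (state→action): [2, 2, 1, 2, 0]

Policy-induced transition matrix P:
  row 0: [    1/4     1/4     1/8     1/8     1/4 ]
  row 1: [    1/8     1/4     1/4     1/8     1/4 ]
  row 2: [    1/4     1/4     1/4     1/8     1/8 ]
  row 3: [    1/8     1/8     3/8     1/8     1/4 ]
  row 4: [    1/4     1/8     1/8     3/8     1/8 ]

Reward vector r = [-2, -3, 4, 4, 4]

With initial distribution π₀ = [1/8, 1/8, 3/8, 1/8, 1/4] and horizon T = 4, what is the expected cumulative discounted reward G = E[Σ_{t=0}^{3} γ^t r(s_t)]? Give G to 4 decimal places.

G = 4.3901

t=0: π = [0.1250, 0.1250, 0.3750, 0.1250, 0.2500], E[r] = 2.3750, γ^t·E[r] = 2.375000, running G = 2.375000
t=1: π = [0.2188, 0.2031, 0.2188, 0.1875, 0.1719], E[r] = 1.2656, γ^t·E[r] = 0.885938, running G = 3.260938
t=2: π = [0.2012, 0.2051, 0.2246, 0.1680, 0.2012], E[r] = 1.3574, γ^t·E[r] = 0.665137, running G = 3.926074
t=3: π = [0.2034, 0.2039, 0.2207, 0.1753, 0.1968], E[r] = 1.3528, γ^t·E[r] = 0.464005, running G = 4.390079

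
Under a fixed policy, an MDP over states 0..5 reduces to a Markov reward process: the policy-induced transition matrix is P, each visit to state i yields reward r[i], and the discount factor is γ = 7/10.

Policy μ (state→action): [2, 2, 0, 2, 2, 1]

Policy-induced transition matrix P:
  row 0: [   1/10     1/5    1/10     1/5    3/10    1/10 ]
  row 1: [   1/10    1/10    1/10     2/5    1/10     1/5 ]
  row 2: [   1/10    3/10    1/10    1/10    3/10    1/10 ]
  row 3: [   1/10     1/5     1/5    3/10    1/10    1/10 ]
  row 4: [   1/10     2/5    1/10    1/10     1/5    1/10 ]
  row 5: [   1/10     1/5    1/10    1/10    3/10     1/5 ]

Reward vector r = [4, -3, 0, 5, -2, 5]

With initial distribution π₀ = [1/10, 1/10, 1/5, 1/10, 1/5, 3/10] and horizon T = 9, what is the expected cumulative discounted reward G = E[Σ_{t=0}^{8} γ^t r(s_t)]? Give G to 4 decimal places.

G = 3.8486

t=0: π = [0.1000, 0.1000, 0.2000, 0.1000, 0.2000, 0.3000], E[r] = 1.7000, γ^t·E[r] = 1.700000, running G = 1.700000
t=1: π = [0.1000, 0.2500, 0.1100, 0.1600, 0.2400, 0.1400], E[r] = 0.6700, γ^t·E[r] = 0.469000, running G = 2.169000
t=2: π = [0.1000, 0.2340, 0.1160, 0.2170, 0.1940, 0.1390], E[r] = 1.0900, γ^t·E[r] = 0.534100, running G = 2.703100
t=3: π = [0.1000, 0.2270, 0.1217, 0.2236, 0.1904, 0.1373], E[r] = 1.1427, γ^t·E[r] = 0.391946, running G = 3.095046
t=4: π = [0.1000, 0.2276, 0.1224, 0.2228, 0.1908, 0.1364], E[r] = 1.1319, γ^t·E[r] = 0.271774, running G = 3.366820
t=5: π = [0.1000, 0.2276, 0.1223, 0.2228, 0.1908, 0.1364], E[r] = 1.1315, γ^t·E[r] = 0.190172, running G = 3.556992
t=6: π = [0.1000, 0.2276, 0.1223, 0.2229, 0.1908, 0.1364], E[r] = 1.1318, γ^t·E[r] = 0.133154, running G = 3.690146
t=7: π = [0.1000, 0.2276, 0.1223, 0.2229, 0.1908, 0.1364], E[r] = 1.1318, γ^t·E[r] = 0.093209, running G = 3.783355
t=8: π = [0.1000, 0.2276, 0.1223, 0.2229, 0.1908, 0.1364], E[r] = 1.1318, γ^t·E[r] = 0.065246, running G = 3.848600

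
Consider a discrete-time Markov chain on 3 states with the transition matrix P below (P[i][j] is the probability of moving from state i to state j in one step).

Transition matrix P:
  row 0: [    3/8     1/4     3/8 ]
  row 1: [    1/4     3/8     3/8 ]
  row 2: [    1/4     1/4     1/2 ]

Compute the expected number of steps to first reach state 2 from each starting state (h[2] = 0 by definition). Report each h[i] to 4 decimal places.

First-step conditioning: h[2] = 0; for i ≠ 2, h[i] = 1 + Σ_k P[i][k]·h[k].
  h[0] = 1 + 3/8·h[0] + 1/4·h[1]
  h[1] = 1 + 1/4·h[0] + 3/8·h[1]
Solving the 2×2 linear system over states ≠ 2 gives exactly h = [8/3, 8/3, 0] (h[2] = 0 is the target).

h = [2.6667, 2.6667, 0.0000]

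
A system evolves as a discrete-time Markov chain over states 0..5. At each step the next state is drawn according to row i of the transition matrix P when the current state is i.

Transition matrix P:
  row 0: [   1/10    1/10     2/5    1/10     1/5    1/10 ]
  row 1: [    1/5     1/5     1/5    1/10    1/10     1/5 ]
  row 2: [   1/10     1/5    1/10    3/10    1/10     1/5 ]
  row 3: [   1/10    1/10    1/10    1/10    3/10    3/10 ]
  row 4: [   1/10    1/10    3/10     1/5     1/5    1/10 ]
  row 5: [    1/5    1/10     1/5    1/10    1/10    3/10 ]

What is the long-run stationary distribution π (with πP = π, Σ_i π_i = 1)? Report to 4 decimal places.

π = [0.1341, 0.1341, 0.2065, 0.1574, 0.1610, 0.2069]

Balance equations π_j = Σ_i π_i·P[i][j]:
  π_0 = 1/10·π_0 + 1/5·π_1 + 1/10·π_2 + 1/10·π_3 + 1/10·π_4 + 1/5·π_5
  π_1 = 1/10·π_0 + 1/5·π_1 + 1/5·π_2 + 1/10·π_3 + 1/10·π_4 + 1/10·π_5
  π_2 = 2/5·π_0 + 1/5·π_1 + 1/10·π_2 + 1/10·π_3 + 3/10·π_4 + 1/5·π_5
  π_3 = 1/10·π_0 + 1/10·π_1 + 3/10·π_2 + 1/10·π_3 + 1/5·π_4 + 1/10·π_5
  π_4 = 1/5·π_0 + 1/10·π_1 + 1/10·π_2 + 3/10·π_3 + 1/5·π_4 + 1/10·π_5
  normalize: π_0 + π_1 + π_2 + π_3 + π_4 + π_5 = 1
Solving the linear system gives exactly π = [374/2789, 3365/25101, 576/2789, 439/2789, 449/2789, 5194/25101].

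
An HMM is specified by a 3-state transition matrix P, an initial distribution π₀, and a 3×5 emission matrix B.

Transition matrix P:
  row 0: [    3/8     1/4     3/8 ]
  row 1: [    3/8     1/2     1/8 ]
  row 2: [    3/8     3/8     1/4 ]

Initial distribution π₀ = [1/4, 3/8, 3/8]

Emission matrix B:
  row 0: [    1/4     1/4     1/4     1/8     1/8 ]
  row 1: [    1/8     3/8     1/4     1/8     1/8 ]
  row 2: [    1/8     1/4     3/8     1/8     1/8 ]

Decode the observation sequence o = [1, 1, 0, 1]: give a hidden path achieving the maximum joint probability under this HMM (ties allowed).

t=0: δ = [6.250e-02, 1.406e-01, 9.375e-02]  (obs o_0=1)
t=1: δ = [1.318e-02, 2.637e-02, 5.859e-03]  ψ = [1, 1, 0]  (obs o_1=1)
t=2: δ = [2.472e-03, 1.648e-03, 6.180e-04]  ψ = [1, 1, 0]  (obs o_2=0)
t=3: δ = [2.317e-04, 3.090e-04, 2.317e-04]  ψ = [0, 1, 0]  (obs o_3=1)
backtrack: best end state = 1; path = [1, 1, 1, 1]

path = [1, 1, 1, 1]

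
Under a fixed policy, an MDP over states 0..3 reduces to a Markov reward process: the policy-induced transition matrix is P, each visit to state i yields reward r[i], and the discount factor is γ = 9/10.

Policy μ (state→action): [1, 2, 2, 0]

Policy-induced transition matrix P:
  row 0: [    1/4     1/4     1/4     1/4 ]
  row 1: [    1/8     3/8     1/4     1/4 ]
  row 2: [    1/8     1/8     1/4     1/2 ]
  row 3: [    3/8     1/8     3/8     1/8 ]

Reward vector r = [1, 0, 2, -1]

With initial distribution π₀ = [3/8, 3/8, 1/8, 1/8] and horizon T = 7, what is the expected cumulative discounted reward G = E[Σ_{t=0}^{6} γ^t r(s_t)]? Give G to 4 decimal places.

G = 2.6043

t=0: π = [0.3750, 0.3750, 0.1250, 0.1250], E[r] = 0.5000, γ^t·E[r] = 0.500000, running G = 0.500000
t=1: π = [0.2031, 0.2656, 0.2656, 0.2656], E[r] = 0.4688, γ^t·E[r] = 0.421875, running G = 0.921875
t=2: π = [0.2168, 0.2168, 0.2832, 0.2832], E[r] = 0.5000, γ^t·E[r] = 0.405000, running G = 1.326875
t=3: π = [0.2229, 0.2063, 0.2854, 0.2854], E[r] = 0.5083, γ^t·E[r] = 0.370551, running G = 1.697426
t=4: π = [0.2242, 0.2044, 0.2857, 0.2857], E[r] = 0.5099, γ^t·E[r] = 0.334537, running G = 2.031964
t=5: π = [0.2244, 0.2041, 0.2857, 0.2857], E[r] = 0.5102, γ^t·E[r] = 0.301241, running G = 2.333205
t=6: π = [0.2245, 0.2041, 0.2857, 0.2857], E[r] = 0.5102, γ^t·E[r] = 0.271139, running G = 2.604344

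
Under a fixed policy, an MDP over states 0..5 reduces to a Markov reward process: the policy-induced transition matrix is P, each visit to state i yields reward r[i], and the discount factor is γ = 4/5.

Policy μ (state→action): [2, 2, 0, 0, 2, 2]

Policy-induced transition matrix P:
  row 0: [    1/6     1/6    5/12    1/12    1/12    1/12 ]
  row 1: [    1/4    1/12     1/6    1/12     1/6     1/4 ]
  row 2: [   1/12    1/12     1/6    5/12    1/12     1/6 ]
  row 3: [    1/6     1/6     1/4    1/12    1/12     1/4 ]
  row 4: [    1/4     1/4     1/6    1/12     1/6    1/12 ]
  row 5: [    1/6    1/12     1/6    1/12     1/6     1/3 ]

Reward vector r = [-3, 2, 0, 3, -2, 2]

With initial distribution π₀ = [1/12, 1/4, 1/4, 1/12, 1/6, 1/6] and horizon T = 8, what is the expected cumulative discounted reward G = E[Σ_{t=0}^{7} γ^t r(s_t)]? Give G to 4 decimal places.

G = 1.6633

t=0: π = [0.0833, 0.2500, 0.2500, 0.0833, 0.1667, 0.1667], E[r] = 0.5000, γ^t·E[r] = 0.500000, running G = 0.500000
t=1: π = [0.1806, 0.1250, 0.1944, 0.1667, 0.1319, 0.2014], E[r] = 0.3472, γ^t·E[r] = 0.277778, running G = 0.777778
t=2: π = [0.1719, 0.1343, 0.2257, 0.1481, 0.1215, 0.1985], E[r] = 0.3513, γ^t·E[r] = 0.224815, running G = 1.002593
t=3: π = [0.1692, 0.1303, 0.2220, 0.1586, 0.1212, 0.1988], E[r] = 0.3840, γ^t·E[r] = 0.196593, running G = 1.199185
t=4: π = [0.1691, 0.1308, 0.2222, 0.1573, 0.1209, 0.1997], E[r] = 0.3839, γ^t·E[r] = 0.157263, running G = 1.356448
t=5: π = [0.1691, 0.1307, 0.2221, 0.1574, 0.1209, 0.1998], E[r] = 0.3838, γ^t·E[r] = 0.125779, running G = 1.482227
t=6: π = [0.1691, 0.1307, 0.2221, 0.1574, 0.1210, 0.1998], E[r] = 0.3838, γ^t·E[r] = 0.100601, running G = 1.582828
t=7: π = [0.1691, 0.1307, 0.2221, 0.1574, 0.1210, 0.1998], E[r] = 0.3838, γ^t·E[r] = 0.080478, running G = 1.663306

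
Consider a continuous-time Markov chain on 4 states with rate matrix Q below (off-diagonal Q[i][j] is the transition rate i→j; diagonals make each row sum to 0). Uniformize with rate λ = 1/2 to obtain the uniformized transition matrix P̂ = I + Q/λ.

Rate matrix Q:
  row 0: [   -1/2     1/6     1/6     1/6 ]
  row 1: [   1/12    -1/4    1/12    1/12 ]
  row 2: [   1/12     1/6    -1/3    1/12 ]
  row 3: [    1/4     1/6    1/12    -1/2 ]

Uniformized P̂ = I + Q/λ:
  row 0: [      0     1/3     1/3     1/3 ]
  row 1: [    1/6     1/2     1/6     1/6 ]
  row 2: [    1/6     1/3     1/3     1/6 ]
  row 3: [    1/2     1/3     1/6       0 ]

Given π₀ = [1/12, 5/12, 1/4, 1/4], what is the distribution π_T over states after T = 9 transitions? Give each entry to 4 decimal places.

π = [0.1915, 0.4000, 0.2383, 0.1702]

t=0: π = [0.0833, 0.4167, 0.2500, 0.2500]
t=1: π = [0.2361, 0.4028, 0.2222, 0.1389]
t=2: π = [0.1736, 0.4005, 0.2431, 0.1829]
t=3: π = [0.1987, 0.4001, 0.2361, 0.1651]
t=4: π = [0.1886, 0.4000, 0.2391, 0.1723]
t=5: π = [0.1927, 0.4000, 0.2380, 0.1694]
t=6: π = [0.1910, 0.4000, 0.2384, 0.1705]
t=7: π = [0.1917, 0.4000, 0.2382, 0.1701]
t=8: π = [0.1914, 0.4000, 0.2383, 0.1703]
t=9: π = [0.1915, 0.4000, 0.2383, 0.1702]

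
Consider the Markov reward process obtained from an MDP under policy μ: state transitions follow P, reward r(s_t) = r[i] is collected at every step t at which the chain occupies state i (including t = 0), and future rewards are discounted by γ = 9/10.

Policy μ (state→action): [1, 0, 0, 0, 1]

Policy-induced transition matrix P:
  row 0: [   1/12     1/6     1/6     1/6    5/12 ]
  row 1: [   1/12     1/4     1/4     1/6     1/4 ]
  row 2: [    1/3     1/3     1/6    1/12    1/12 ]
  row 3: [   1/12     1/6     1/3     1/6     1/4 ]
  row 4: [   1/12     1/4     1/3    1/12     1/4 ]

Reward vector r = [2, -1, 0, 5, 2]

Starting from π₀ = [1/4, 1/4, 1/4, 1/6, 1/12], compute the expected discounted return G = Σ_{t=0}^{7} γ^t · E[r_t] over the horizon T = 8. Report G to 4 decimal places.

t=0: π = [0.2500, 0.2500, 0.2500, 0.1667, 0.0833], E[r] = 1.2500, γ^t·E[r] = 1.250000, running G = 1.250000
t=1: π = [0.1458, 0.2361, 0.2292, 0.1389, 0.2500], E[r] = 1.2500, γ^t·E[r] = 1.125000, running G = 2.375000
t=2: π = [0.1406, 0.2454, 0.2512, 0.1267, 0.2361], E[r] = 1.1418, γ^t·E[r] = 0.924844, running G = 3.299844
t=3: π = [0.1461, 0.2486, 0.2476, 0.1261, 0.2316], E[r] = 1.1371, γ^t·E[r] = 0.828914, running G = 4.128758
t=4: π = [0.1452, 0.2480, 0.2470, 0.1267, 0.2331], E[r] = 1.1424, γ^t·E[r] = 0.749508, running G = 4.878266
t=5: π = [0.1451, 0.2479, 0.2473, 0.1267, 0.2330], E[r] = 1.1416, γ^t·E[r] = 0.674117, running G = 5.552383
t=6: π = [0.1452, 0.2480, 0.2473, 0.1266, 0.2330], E[r] = 1.1415, γ^t·E[r] = 0.606625, running G = 6.159008
t=7: π = [0.1452, 0.2480, 0.2473, 0.1266, 0.2330], E[r] = 1.1415, γ^t·E[r] = 0.545996, running G = 6.705004

G = 6.7050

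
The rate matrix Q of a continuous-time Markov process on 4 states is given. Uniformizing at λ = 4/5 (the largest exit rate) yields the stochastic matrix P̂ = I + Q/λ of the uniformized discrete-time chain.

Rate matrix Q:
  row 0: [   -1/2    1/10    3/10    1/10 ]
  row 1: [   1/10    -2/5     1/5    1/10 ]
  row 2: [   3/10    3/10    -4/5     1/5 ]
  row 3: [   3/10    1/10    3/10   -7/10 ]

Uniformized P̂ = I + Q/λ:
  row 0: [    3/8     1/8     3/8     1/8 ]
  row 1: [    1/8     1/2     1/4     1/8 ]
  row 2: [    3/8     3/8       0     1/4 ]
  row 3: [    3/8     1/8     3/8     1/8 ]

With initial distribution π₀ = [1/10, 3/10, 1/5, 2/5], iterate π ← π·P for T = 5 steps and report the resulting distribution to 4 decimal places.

π = [0.3004, 0.2981, 0.2458, 0.1556]

t=0: π = [0.1000, 0.3000, 0.2000, 0.4000]
t=1: π = [0.3000, 0.2875, 0.2625, 0.1500]
t=2: π = [0.3031, 0.2984, 0.2406, 0.1578]
t=3: π = [0.3004, 0.2971, 0.2475, 0.1551]
t=4: π = [0.3007, 0.2983, 0.2451, 0.1559]
t=5: π = [0.3004, 0.2981, 0.2458, 0.1556]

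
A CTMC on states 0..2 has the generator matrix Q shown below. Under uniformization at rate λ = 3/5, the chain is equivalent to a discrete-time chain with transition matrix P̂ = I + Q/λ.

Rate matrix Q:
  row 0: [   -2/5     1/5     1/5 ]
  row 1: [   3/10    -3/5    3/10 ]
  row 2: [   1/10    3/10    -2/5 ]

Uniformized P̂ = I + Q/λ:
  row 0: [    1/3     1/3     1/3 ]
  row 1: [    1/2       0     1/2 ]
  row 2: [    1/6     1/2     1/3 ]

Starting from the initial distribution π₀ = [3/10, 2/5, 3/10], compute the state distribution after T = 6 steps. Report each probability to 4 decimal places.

t=0: π = [0.3000, 0.4000, 0.3000]
t=1: π = [0.3500, 0.2500, 0.4000]
t=2: π = [0.3083, 0.3167, 0.3750]
t=3: π = [0.3236, 0.2903, 0.3861]
t=4: π = [0.3174, 0.3009, 0.3817]
t=5: π = [0.3199, 0.2966, 0.3835]
t=6: π = [0.3189, 0.2984, 0.3828]

π = [0.3189, 0.2984, 0.3828]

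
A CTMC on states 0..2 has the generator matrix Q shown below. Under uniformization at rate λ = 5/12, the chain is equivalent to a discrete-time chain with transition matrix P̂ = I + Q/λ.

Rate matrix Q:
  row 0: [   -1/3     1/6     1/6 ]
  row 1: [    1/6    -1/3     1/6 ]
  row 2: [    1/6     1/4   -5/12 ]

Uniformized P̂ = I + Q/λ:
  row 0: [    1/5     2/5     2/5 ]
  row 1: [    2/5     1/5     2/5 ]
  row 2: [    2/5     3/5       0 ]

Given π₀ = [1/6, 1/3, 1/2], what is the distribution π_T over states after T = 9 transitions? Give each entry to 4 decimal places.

π = [0.3333, 0.3810, 0.2857]

t=0: π = [0.1667, 0.3333, 0.5000]
t=1: π = [0.3667, 0.4333, 0.2000]
t=2: π = [0.3267, 0.3533, 0.3200]
t=3: π = [0.3347, 0.3933, 0.2720]
t=4: π = [0.3331, 0.3757, 0.2912]
t=5: π = [0.3334, 0.3831, 0.2835]
t=6: π = [0.3333, 0.3801, 0.2866]
t=7: π = [0.3333, 0.3813, 0.2854]
t=8: π = [0.3333, 0.3808, 0.2859]
t=9: π = [0.3333, 0.3810, 0.2857]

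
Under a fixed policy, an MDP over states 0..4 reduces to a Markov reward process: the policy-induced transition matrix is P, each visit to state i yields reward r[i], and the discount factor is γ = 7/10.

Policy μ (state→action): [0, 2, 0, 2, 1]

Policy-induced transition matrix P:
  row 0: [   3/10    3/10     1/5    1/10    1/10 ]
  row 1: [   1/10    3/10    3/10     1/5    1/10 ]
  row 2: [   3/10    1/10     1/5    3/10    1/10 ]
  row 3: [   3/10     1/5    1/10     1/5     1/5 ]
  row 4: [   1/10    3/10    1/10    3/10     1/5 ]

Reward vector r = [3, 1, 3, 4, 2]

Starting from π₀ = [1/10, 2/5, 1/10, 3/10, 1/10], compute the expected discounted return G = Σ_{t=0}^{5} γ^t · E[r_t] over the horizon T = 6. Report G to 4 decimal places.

t=0: π = [0.1000, 0.4000, 0.1000, 0.3000, 0.1000], E[r] = 2.4000, γ^t·E[r] = 2.400000, running G = 2.400000
t=1: π = [0.2000, 0.2500, 0.2000, 0.2100, 0.1400], E[r] = 2.5700, γ^t·E[r] = 1.799000, running G = 4.199000
t=2: π = [0.2220, 0.2390, 0.1900, 0.2140, 0.1350], E[r] = 2.6010, γ^t·E[r] = 1.274490, running G = 5.473490
t=3: π = [0.2252, 0.2406, 0.1890, 0.2103, 0.1349], E[r] = 2.5942, γ^t·E[r] = 0.889811, running G = 6.363301
t=4: π = [0.2249, 0.2412, 0.1895, 0.2099, 0.1345], E[r] = 2.5930, γ^t·E[r] = 0.622582, running G = 6.985882
t=5: π = [0.2249, 0.2411, 0.1897, 0.2099, 0.1344], E[r] = 2.5933, γ^t·E[r] = 0.435850, running G = 7.421733

G = 7.4217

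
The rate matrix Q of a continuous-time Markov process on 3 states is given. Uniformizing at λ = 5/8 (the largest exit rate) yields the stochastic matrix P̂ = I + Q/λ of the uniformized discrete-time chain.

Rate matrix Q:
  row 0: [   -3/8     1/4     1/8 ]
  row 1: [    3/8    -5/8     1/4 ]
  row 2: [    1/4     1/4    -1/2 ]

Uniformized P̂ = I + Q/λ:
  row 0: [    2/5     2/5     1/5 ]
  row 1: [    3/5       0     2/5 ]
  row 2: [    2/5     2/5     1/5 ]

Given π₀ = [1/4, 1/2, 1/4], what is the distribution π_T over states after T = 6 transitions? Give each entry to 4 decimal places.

t=0: π = [0.2500, 0.5000, 0.2500]
t=1: π = [0.5000, 0.2000, 0.3000]
t=2: π = [0.4400, 0.3200, 0.2400]
t=3: π = [0.4640, 0.2720, 0.2640]
t=4: π = [0.4544, 0.2912, 0.2544]
t=5: π = [0.4582, 0.2835, 0.2582]
t=6: π = [0.4567, 0.2866, 0.2567]

π = [0.4567, 0.2866, 0.2567]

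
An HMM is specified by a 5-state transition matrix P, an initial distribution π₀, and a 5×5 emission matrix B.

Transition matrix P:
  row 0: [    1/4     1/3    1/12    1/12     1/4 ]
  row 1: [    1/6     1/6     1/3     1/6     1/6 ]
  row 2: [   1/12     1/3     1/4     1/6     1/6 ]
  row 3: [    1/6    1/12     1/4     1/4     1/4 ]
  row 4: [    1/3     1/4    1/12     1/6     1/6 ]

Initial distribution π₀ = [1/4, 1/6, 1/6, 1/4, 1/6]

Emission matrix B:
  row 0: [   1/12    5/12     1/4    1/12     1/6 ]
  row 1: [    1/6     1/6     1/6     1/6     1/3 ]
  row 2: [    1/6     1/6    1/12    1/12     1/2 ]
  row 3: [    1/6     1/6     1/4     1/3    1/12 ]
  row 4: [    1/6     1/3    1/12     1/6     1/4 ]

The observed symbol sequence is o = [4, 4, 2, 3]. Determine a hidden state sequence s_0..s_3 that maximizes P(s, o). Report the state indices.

path = [2, 2, 3, 3]

t=0: δ = [4.167e-02, 5.556e-02, 8.333e-02, 2.083e-02, 4.167e-02]  (obs o_0=4)
t=1: δ = [2.315e-03, 9.259e-03, 1.042e-02, 1.157e-03, 3.472e-03]  ψ = [4, 2, 2, 2, 2]  (obs o_1=4)
t=2: δ = [3.858e-04, 5.787e-04, 2.572e-04, 4.340e-04, 1.447e-04]  ψ = [1, 2, 1, 2, 2]  (obs o_2=2)
t=3: δ = [8.038e-06, 2.143e-05, 1.608e-05, 3.617e-05, 1.808e-05]  ψ = [0, 0, 1, 3, 3]  (obs o_3=3)
backtrack: best end state = 3; path = [2, 2, 3, 3]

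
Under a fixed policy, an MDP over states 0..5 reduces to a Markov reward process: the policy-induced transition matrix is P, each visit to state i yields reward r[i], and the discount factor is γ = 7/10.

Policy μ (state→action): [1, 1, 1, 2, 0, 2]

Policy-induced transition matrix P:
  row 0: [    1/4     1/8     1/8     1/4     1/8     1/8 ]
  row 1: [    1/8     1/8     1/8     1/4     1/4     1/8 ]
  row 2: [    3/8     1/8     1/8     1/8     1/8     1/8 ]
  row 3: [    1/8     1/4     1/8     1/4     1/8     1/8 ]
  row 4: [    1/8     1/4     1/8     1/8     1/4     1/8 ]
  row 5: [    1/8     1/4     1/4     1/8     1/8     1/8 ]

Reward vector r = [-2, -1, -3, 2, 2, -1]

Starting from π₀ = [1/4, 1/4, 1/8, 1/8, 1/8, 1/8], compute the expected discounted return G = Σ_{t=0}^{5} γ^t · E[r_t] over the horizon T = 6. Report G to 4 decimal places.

t=0: π = [0.2500, 0.2500, 0.1250, 0.1250, 0.1250, 0.1250], E[r] = -0.7500, γ^t·E[r] = -0.750000, running G = -0.750000
t=1: π = [0.1875, 0.1719, 0.1406, 0.2031, 0.1719, 0.1250], E[r] = -0.3438, γ^t·E[r] = -0.240625, running G = -0.990625
t=2: π = [0.1836, 0.1875, 0.1406, 0.1953, 0.1680, 0.1250], E[r] = -0.3750, γ^t·E[r] = -0.183750, running G = -1.174375
t=3: π = [0.1831, 0.1860, 0.1406, 0.1958, 0.1694, 0.1250], E[r] = -0.3687, γ^t·E[r] = -0.126448, running G = -1.300823
t=4: π = [0.1830, 0.1863, 0.1406, 0.1956, 0.1694, 0.1250], E[r] = -0.3691, γ^t·E[r] = -0.088631, running G = -1.389453
t=5: π = [0.1830, 0.1863, 0.1406, 0.1956, 0.1695, 0.1250], E[r] = -0.3690, γ^t·E[r] = -0.062025, running G = -1.451478

G = -1.4515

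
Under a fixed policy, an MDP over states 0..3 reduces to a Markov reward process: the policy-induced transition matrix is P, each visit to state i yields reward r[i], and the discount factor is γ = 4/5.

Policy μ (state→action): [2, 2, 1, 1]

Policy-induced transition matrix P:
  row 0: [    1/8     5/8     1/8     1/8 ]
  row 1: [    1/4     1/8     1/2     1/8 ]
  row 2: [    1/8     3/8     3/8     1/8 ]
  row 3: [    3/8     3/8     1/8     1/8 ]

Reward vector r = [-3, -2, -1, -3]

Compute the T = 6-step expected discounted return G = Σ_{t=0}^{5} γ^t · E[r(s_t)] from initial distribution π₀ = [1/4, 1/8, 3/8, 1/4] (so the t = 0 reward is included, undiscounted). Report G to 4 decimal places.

t=0: π = [0.2500, 0.1250, 0.3750, 0.2500], E[r] = -2.1250, γ^t·E[r] = -2.125000, running G = -2.125000
t=1: π = [0.2031, 0.4063, 0.2656, 0.1250], E[r] = -2.0625, γ^t·E[r] = -1.650000, running G = -3.775000
t=2: π = [0.2070, 0.3242, 0.3438, 0.1250], E[r] = -1.9883, γ^t·E[r] = -1.272500, running G = -5.047500
t=3: π = [0.1968, 0.3457, 0.3325, 0.1250], E[r] = -1.9893, γ^t·E[r] = -1.018500, running G = -6.066000
t=4: π = [0.1995, 0.3378, 0.3378, 0.1250], E[r] = -1.9867, γ^t·E[r] = -0.813750, running G = -6.879750
t=5: π = [0.1985, 0.3404, 0.3361, 0.1250], E[r] = -1.9874, γ^t·E[r] = -0.651220, running G = -7.530970

G = -7.5310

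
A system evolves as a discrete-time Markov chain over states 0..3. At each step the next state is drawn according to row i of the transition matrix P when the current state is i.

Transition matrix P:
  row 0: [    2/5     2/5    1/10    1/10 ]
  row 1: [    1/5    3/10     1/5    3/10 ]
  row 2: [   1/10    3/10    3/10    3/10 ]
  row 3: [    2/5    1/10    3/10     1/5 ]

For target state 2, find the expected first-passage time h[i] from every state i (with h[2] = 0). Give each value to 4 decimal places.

First-step conditioning: h[2] = 0; for i ≠ 2, h[i] = 1 + Σ_k P[i][k]·h[k].
  h[0] = 1 + 2/5·h[0] + 2/5·h[1] + 1/10·h[3]
  h[1] = 1 + 1/5·h[0] + 3/10·h[1] + 3/10·h[3]
  h[3] = 1 + 2/5·h[0] + 1/10·h[1] + 1/5·h[3]
Solving the 3×3 linear system over states ≠ 2 gives exactly h = [525/88, 115/22, 0, 215/44] (h[2] = 0 is the target).

h = [5.9659, 5.2273, 0.0000, 4.8864]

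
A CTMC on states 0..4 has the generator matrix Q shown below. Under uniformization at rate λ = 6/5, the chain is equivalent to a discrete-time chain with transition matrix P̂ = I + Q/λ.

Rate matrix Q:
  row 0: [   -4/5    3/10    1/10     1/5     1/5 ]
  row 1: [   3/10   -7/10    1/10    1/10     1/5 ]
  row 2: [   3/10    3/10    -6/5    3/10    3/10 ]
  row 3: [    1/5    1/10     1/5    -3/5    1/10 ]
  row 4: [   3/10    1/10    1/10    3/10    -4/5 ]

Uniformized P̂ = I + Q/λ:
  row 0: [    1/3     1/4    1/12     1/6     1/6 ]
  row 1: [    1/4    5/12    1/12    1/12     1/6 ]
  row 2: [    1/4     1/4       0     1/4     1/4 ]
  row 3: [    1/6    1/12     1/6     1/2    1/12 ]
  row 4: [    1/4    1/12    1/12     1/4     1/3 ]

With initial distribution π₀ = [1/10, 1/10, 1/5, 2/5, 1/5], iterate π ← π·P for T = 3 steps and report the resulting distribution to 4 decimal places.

t=0: π = [0.1000, 0.1000, 0.2000, 0.4000, 0.2000]
t=1: π = [0.2250, 0.1667, 0.1000, 0.3250, 0.1833]
t=2: π = [0.2417, 0.1931, 0.1021, 0.2847, 0.1785]
t=3: π = [0.2464, 0.2050, 0.0986, 0.2689, 0.1812]

π = [0.2464, 0.2050, 0.0986, 0.2689, 0.1812]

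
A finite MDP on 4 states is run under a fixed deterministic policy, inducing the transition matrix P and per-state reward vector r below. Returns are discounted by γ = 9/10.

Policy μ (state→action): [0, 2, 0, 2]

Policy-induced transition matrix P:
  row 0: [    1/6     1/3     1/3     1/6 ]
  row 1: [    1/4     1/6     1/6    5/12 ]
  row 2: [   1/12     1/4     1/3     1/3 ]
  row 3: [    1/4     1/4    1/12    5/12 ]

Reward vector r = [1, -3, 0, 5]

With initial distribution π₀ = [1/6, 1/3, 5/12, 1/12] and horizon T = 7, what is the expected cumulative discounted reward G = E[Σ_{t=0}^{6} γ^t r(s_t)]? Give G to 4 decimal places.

t=0: π = [0.1667, 0.3333, 0.4167, 0.0833], E[r] = -0.4167, γ^t·E[r] = -0.416667, running G = -0.416667
t=1: π = [0.1667, 0.2361, 0.2569, 0.3403], E[r] = 1.1597, γ^t·E[r] = 1.043750, running G = 0.627083
t=2: π = [0.1933, 0.2442, 0.2089, 0.3536], E[r] = 1.2286, γ^t·E[r] = 0.995156, running G = 1.622240
t=3: π = [0.1991, 0.2458, 0.2042, 0.3509], E[r] = 1.2165, γ^t·E[r] = 0.886816, running G = 2.509056
t=4: π = [0.1994, 0.2461, 0.2046, 0.3499], E[r] = 1.2104, γ^t·E[r] = 0.794167, running G = 3.303222
t=5: π = [0.1993, 0.2461, 0.2048, 0.3498], E[r] = 1.2098, γ^t·E[r] = 0.714384, running G = 4.017607
t=6: π = [0.1993, 0.2461, 0.2049, 0.3498], E[r] = 1.2098, γ^t·E[r] = 0.642959, running G = 4.660566

G = 4.6606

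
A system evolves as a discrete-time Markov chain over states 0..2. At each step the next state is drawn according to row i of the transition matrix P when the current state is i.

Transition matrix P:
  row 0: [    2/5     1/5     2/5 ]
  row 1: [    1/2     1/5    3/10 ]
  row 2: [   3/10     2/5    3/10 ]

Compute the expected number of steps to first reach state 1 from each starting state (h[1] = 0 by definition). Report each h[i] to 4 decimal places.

h = [3.6667, 0.0000, 3.0000]

First-step conditioning: h[1] = 0; for i ≠ 1, h[i] = 1 + Σ_k P[i][k]·h[k].
  h[0] = 1 + 2/5·h[0] + 2/5·h[2]
  h[2] = 1 + 3/10·h[0] + 3/10·h[2]
Solving the 2×2 linear system over states ≠ 1 gives exactly h = [11/3, 0, 3] (h[1] = 0 is the target).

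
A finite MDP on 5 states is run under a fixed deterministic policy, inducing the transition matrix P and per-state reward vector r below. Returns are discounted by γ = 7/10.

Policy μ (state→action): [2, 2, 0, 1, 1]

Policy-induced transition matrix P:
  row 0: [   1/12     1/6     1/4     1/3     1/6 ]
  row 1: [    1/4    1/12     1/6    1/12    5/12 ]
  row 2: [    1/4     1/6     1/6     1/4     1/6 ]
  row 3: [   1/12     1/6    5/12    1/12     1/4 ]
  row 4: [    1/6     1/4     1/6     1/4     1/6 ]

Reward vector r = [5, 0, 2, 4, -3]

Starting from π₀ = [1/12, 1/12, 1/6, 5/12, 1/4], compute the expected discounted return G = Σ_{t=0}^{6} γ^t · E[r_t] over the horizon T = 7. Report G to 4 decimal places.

G = 4.5534

t=0: π = [0.0833, 0.0833, 0.1667, 0.4167, 0.2500], E[r] = 1.6667, γ^t·E[r] = 1.666667, running G = 1.666667
t=1: π = [0.1458, 0.1806, 0.2778, 0.1736, 0.2222], E[r] = 1.3125, γ^t·E[r] = 0.918750, running G = 2.585417
t=2: π = [0.1782, 0.1701, 0.2222, 0.2031, 0.2263], E[r] = 1.4693, γ^t·E[r] = 0.719971, running G = 3.305388
t=3: π = [0.1676, 0.1713, 0.2323, 0.2026, 0.2261], E[r] = 1.4347, γ^t·E[r] = 0.492103, running G = 3.797491
t=4: π = [0.1695, 0.1712, 0.2313, 0.2016, 0.2264], E[r] = 1.4372, γ^t·E[r] = 0.345074, running G = 4.142565
t=5: π = [0.1693, 0.1713, 0.2312, 0.2020, 0.2263], E[r] = 1.4379, γ^t·E[r] = 0.241668, running G = 4.384233
t=6: π = [0.1693, 0.1713, 0.2313, 0.2019, 0.2263], E[r] = 1.4375, γ^t·E[r] = 0.169124, running G = 4.553357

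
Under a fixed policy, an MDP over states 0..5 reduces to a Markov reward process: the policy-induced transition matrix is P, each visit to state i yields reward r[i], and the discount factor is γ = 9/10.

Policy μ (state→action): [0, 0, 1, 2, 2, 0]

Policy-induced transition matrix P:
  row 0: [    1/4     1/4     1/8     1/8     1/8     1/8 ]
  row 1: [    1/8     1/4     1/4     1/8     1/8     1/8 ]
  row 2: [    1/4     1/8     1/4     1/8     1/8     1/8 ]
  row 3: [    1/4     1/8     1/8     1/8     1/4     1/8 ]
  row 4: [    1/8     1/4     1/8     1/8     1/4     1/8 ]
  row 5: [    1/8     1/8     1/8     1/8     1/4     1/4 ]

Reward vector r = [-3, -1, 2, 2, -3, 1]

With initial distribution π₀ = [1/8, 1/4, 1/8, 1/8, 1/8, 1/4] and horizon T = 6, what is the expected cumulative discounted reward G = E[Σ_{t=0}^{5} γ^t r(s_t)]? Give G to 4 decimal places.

t=0: π = [0.1250, 0.2500, 0.1250, 0.1250, 0.1250, 0.2500], E[r] = -0.2500, γ^t·E[r] = -0.250000, running G = -0.250000
t=1: π = [0.1719, 0.1875, 0.1719, 0.1250, 0.1875, 0.1563], E[r] = -0.5156, γ^t·E[r] = -0.464063, running G = -0.714063
t=2: π = [0.1836, 0.1934, 0.1699, 0.1250, 0.1836, 0.1445], E[r] = -0.5605, γ^t·E[r] = -0.454043, running G = -1.168105
t=3: π = [0.1848, 0.1951, 0.1704, 0.1250, 0.1816, 0.1431], E[r] = -0.5605, γ^t·E[r] = -0.408639, running G = -1.576744
t=4: π = [0.1850, 0.1952, 0.1707, 0.1250, 0.1812, 0.1429], E[r] = -0.5597, γ^t·E[r] = -0.367194, running G = -1.943938
t=5: π = [0.1851, 0.1952, 0.1707, 0.1250, 0.1811, 0.1429], E[r] = -0.5595, γ^t·E[r] = -0.330396, running G = -2.274334

G = -2.2743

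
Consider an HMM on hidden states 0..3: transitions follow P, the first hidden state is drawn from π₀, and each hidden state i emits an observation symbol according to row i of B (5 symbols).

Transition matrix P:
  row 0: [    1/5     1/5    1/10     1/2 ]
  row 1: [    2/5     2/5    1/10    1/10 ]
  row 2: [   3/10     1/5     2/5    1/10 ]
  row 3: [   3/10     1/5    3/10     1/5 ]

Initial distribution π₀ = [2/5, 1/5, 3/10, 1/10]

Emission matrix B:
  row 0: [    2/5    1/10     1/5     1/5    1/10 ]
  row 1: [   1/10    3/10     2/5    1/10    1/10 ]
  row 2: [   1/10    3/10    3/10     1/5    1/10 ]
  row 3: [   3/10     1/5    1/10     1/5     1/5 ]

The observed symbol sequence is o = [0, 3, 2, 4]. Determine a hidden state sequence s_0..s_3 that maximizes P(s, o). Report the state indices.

path = [0, 3, 0, 3]

t=0: δ = [1.600e-01, 2.000e-02, 3.000e-02, 3.000e-02]  (obs o_0=0)
t=1: δ = [6.400e-03, 3.200e-03, 3.200e-03, 1.600e-02]  ψ = [0, 0, 0, 0]  (obs o_1=3)
t=2: δ = [9.600e-04, 1.280e-03, 1.440e-03, 3.200e-04]  ψ = [3, 3, 3, 0]  (obs o_2=2)
t=3: δ = [5.120e-05, 5.120e-05, 5.760e-05, 9.600e-05]  ψ = [1, 1, 2, 0]  (obs o_3=4)
backtrack: best end state = 3; path = [0, 3, 0, 3]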